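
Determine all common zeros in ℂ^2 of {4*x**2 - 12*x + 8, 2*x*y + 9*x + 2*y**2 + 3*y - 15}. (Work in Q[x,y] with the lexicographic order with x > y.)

{(2, -3), (2, -1/2), (1, -5/4 + sqrt(73)/4), (1, -sqrt(73)/4 - 5/4)}

Compute a lex Gröbner basis by Buchberger's algorithm.
f_1 = 4*x**2 - 12*x + 8, LT = x**2.
f_2 = 2*x*y + 9*x + 2*y**2 + 3*y - 15, LT = x*y.

S(f_1,f_2): lcm = x**2*y. S = -9/2*x**2 - x*y**2 - 9/2*x*y + 15/2*x + 2*y.
  reduce S modulo (f_1, f_2):
  remainder -6*x + y**3 + 3/2*y**2 - 11/2*y + 9 ≠ 0; add h_3 = -6*x + y**3 + 3/2*y**2 - 11/2*y + 9 to the basis.

S(f_1,h_3): lcm = x**2. S = 1/6*x*y**3 + 1/4*x*y**2 - 11/12*x*y - 3/2*x + 2.
  reduce S modulo (f_1, f_2, h_3):
  remainder -1/6*y**4 - y**3 - 29/24*y**2 + 9/8*y + 3/4 ≠ 0; add h_4 = -1/6*y**4 - y**3 - 29/24*y**2 + 9/8*y + 3/4 to the basis.

The other S-polynomials (S(f_2,h_3), S(f_1,h_4), S(f_2,h_4), S(h_3,h_4)) all reduce to 0 modulo the current basis, so we have a Gröbner basis.
Inter-reduce: drop elements whose leading term is divisible by another's, tail-reduce, and make monic.
Reduced Gröbner basis: {x - 1/6*y**3 - 1/4*y**2 + 11/12*y - 3/2, y**4 + 6*y**3 + 29/4*y**2 - 27/4*y - 9/2}.

From the last basis element, y**4 + 6*y**3 + 29/4*y**2 - 27/4*y - 9/2 = 0, so y takes values in {-3, -1/2, -5/4 + sqrt(73)/4, -sqrt(73)/4 - 5/4}. Each choice, substituted upward through the basis, yields the corresponding point(s) of the solution set.
  y = -3: the earlier basis element becomes x - 2 = 0, giving x = 2 — point (2, -3).
  y = -1/2: the earlier basis element becomes x - 2 = 0, giving x = 2 — point (2, -1/2).
  y = -5/4 + sqrt(73)/4: the earlier basis element becomes x - 1 = 0, giving x = 1 — point (1, -5/4 + sqrt(73)/4).
  y = -sqrt(73)/4 - 5/4: the earlier basis element becomes x - 1 = 0, giving x = 1 — point (1, -sqrt(73)/4 - 5/4).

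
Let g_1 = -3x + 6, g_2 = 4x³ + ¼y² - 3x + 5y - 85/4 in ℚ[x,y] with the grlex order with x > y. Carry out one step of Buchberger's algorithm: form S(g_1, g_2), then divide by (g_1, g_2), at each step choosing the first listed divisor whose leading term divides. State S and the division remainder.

lcm(LM(g_1), LM(g_2)) = x³.
S = (lcm/LT(g_1))·g_1 − (lcm/LT(g_2))·g_2 = -2x² - 1/16y² + ¾x - 5/4y + 85/16.
Reduce S modulo (g_1, g_2) in that order:
  leading term x²: subtract (⅔x)·g_1 from -2x² - 1/16y² + ¾x - 5/4y + 85/16 → -1/16y² - 13/4x - 5/4y + 85/16
  leading term y²: no divisor's leading term divides it; move -1/16y² to the remainder.
  leading term x: subtract (13/12)·g_1 from -13/4x - 5/4y + 85/16 → -5/4y - 19/16
  leading term y: no divisor's leading term divides it; move -5/4y to the remainder.
  leading term 1: no divisor's leading term divides it; move -19/16 to the remainder.
The remainder -1/16y² - 5/4y - 19/16 is nonzero, so it would be added as the next basis element.

S(g_1, g_2) = -2x² - 1/16y² + ¾x - 5/4y + 85/16; remainder on division = -1/16y² - 5/4y - 19/16.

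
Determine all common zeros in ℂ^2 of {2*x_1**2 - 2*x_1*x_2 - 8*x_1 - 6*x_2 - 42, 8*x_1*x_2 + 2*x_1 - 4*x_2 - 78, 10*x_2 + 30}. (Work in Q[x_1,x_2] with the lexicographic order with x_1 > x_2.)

{(-3, -3)}

Compute a lex Gröbner basis by Buchberger's algorithm.
f_1 = 2*x_1**2 - 2*x_1*x_2 - 8*x_1 - 6*x_2 - 42, LT = x_1**2.
f_2 = 8*x_1*x_2 + 2*x_1 - 4*x_2 - 78, LT = x_1*x_2.
f_3 = 10*x_2 + 30, LT = x_2.

S(f_1,f_2): lcm = x_1**2*x_2. S = -1/4*x_1**2 - x_1*x_2**2 - 7/2*x_1*x_2 + 39/4*x_1 - 3*x_2**2 - 21*x_2.
  leading term x_1**2: subtract (-1/8)·f_1 from -1/4*x_1**2 - x_1*x_2**2 - 7/2*x_1*x_2 + 39/4*x_1 - 3*x_2**2 - 21*x_2 → -x_1*x_2**2 - 15/4*x_1*x_2 + 35/4*x_1 - 3*x_2**2 - 87/4*x_2 - 21/4
  leading term x_1*x_2**2: subtract (-1/8*x_2)·f_2 from -x_1*x_2**2 - 15/4*x_1*x_2 + 35/4*x_1 - 3*x_2**2 - 87/4*x_2 - 21/4 → -7/2*x_1*x_2 + 35/4*x_1 - 7/2*x_2**2 - 63/2*x_2 - 21/4
  leading term x_1*x_2: subtract (-7/16)·f_2 from -7/2*x_1*x_2 + 35/4*x_1 - 7/2*x_2**2 - 63/2*x_2 - 21/4 → 77/8*x_1 - 7/2*x_2**2 - 133/4*x_2 - 315/8
  leading term x_1: no divisor's leading term divides it; move 77/8*x_1 to the remainder.
  leading term x_2**2: subtract (-7/20*x_2)·f_3 from -7/2*x_2**2 - 133/4*x_2 - 315/8 → -91/4*x_2 - 315/8
  leading term x_2: subtract (-91/40)·f_3 from -91/4*x_2 - 315/8 → 231/8
  leading term 1: no divisor's leading term divides it; move 231/8 to the remainder.
  remainder 77/8*x_1 + 231/8 ≠ 0; add h_4 = 77/8*x_1 + 231/8 to the basis.

The other S-polynomials (S(f_1,f_3), S(f_2,f_3), S(f_1,h_4), S(f_2,h_4), S(f_3,h_4)) all reduce to 0 modulo the current basis, so we have a Gröbner basis.
Inter-reduce: drop elements whose leading term is divisible by another's, tail-reduce, and make monic.
Reduced Gröbner basis: {x_1 + 3, x_2 + 3}.

From the last basis element, x_2 + 3 = 0, so x_2 takes values in {-3}. Each choice, substituted upward through the basis, yields the corresponding point(s) of the solution set.
  x_2 = -3: the earlier basis element becomes x_1 + 3 = 0, giving x_1 = -3 — point (-3, -3).
Check: every point annihilates each of the original generators.
This is the nonlinear analogue of row-reducing a linear system.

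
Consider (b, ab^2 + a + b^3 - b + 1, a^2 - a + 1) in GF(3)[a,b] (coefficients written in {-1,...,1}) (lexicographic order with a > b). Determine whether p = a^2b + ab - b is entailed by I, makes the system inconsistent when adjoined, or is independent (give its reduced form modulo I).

a^2b + ab - b lies in I (it reduces to 0).

First compute the reduced Gröbner basis of I by Buchberger's algorithm.
f_1 = b, LT = b.
f_2 = ab^2 + a + b^3 - b + 1, LT = ab^2.
f_3 = a^2 - a + 1, LT = a^2.

S(f_1,f_2): lcm = ab^2. S = -a - b^3 + b - 1.
  leading term a: no divisor's leading term divides it; move -a to the remainder.
  leading term b^3: subtract (-b^2)·f_1 from -b^3 + b - 1 → b - 1
  leading term b: subtract (1)·f_1 from b - 1 → -1
  leading term 1: no divisor's leading term divides it; move -1 to the remainder.
  remainder -a - 1 ≠ 0; add h_4 = -a - 1 to the basis.

The other S-polynomials (S(f_1,f_3), S(f_2,f_3), S(f_1,h_4), S(f_2,h_4), S(f_3,h_4)) all reduce to 0 modulo the current basis, so we have a Gröbner basis.
Inter-reduce: drop elements whose leading term is divisible by another's, tail-reduce, and make monic.
Reduced Gröbner basis: {a + 1, b}.
Label its elements g_1 = a + 1, g_2 = b.

Reduce p = a^2b + ab - b modulo G:
  leading term a^2b: subtract (ab)·g_1 from a^2b + ab - b → -b
  leading term b: subtract (-1)·g_2 from -b → 0
  normal form = 0.
Since the normal form is 0, p ∈ I.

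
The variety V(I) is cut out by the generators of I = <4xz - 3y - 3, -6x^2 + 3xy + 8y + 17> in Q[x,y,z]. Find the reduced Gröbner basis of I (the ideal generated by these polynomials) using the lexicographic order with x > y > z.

f_1 = 4xz - 3y - 3, LT = xz.
f_2 = -6x^2 + 3xy + 8y + 17, LT = x^2.

S(f_1,f_2): lcm = x^2z. S = 1/2xyz - 3/4xy - 3/4x + 4/3yz + 17/6z.
  leading term xyz: subtract (1/8y)·f_1 from 1/2xyz - 3/4xy - 3/4x + 4/3yz + 17/6z → -3/4xy - 3/4x + 3/8y^2 + 4/3yz + 3/8y + 17/6z
  leading term xy: no divisor's leading term divides it; move -3/4xy to the remainder.
  leading term x: no divisor's leading term divides it; move -3/4x to the remainder.
  leading term y^2: no divisor's leading term divides it; move 3/8y^2 to the remainder.
  leading term yz: no divisor's leading term divides it; move 4/3yz to the remainder.
  leading term y: no divisor's leading term divides it; move 3/8y to the remainder.
  leading term z: no divisor's leading term divides it; move 17/6z to the remainder.
  remainder -3/4xy - 3/4x + 3/8y^2 + 4/3yz + 3/8y + 17/6z ≠ 0; add g_3 = -3/4xy - 3/4x + 3/8y^2 + 4/3yz + 3/8y + 17/6z to the basis.

S(f_1,g_3): lcm = xyz. S = -xz + 1/2y^2z - 3/4y^2 + 16/9yz^2 + 1/2yz - 3/4y + 34/9z^2.
  leading term xz: subtract (-1/4)·f_1 from -xz + 1/2y^2z - 3/4y^2 + 16/9yz^2 + 1/2yz - 3/4y + 34/9z^2 → 1/2y^2z - 3/4y^2 + 16/9yz^2 + 1/2yz - 3/2y + 34/9z^2 - 3/4
  leading term y^2z: no divisor's leading term divides it; move 1/2y^2z to the remainder.
  leading term y^2: no divisor's leading term divides it; move -3/4y^2 to the remainder.
  leading term yz^2: no divisor's leading term divides it; move 16/9yz^2 to the remainder.
  leading term yz: no divisor's leading term divides it; move 1/2yz to the remainder.
  leading term y: no divisor's leading term divides it; move -3/2y to the remainder.
  leading term z^2: no divisor's leading term divides it; move 34/9z^2 to the remainder.
  leading term 1: no divisor's leading term divides it; move -3/4 to the remainder.
  remainder 1/2y^2z - 3/4y^2 + 16/9yz^2 + 1/2yz - 3/2y + 34/9z^2 - 3/4 ≠ 0; add g_4 = 1/2y^2z - 3/4y^2 + 16/9yz^2 + 1/2yz - 3/2y + 34/9z^2 - 3/4 to the basis.

The other S-polynomials (S(f_2,g_3), S(f_1,g_4), S(f_2,g_4), S(g_3,g_4)) all reduce to 0 modulo the current basis, so we have a Gröbner basis.

G = {x^2 + 1/2x - 1/4y^2 - 8/9yz - 19/12y - 17/9z - 17/6, xy + x - 1/2y^2 - 16/9yz - 1/2y - 34/9z, xz - 3/4y - 3/4, y^2z - 3/2y^2 + 32/9yz^2 + yz - 3y + 68/9z^2 - 3/2}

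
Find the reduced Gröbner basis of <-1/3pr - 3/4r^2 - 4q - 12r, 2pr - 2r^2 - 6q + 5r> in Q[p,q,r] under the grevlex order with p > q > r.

f_1 = -1/3pr - 3/4r^2 - 4q - 12r, LT = pr.
f_2 = 2pr - 2r^2 - 6q + 5r, LT = pr.

S(f_1,f_2): lcm = pr. S = 13/4r^2 + 15q + 67/2r.
  leading term r^2: no divisor's leading term divides it; move 13/4r^2 to the remainder.
  leading term q: no divisor's leading term divides it; move 15q to the remainder.
  leading term r: no divisor's leading term divides it; move 67/2r to the remainder.
  remainder 13/4r^2 + 15q + 67/2r ≠ 0; add g_3 = 13/4r^2 + 15q + 67/2r to the basis.

S(f_1,g_3): lcm = pr^2. S = 9/4r^3 - 60/13pq - 134/13pr + 12qr + 36r^2.
  leading term r^3: subtract (9/13r)·g_3 from 9/4r^3 - 60/13pq - 134/13pr + 12qr + 36r^2 → -60/13pq - 134/13pr + 21/13qr + 333/26r^2
  leading term pq: no divisor's leading term divides it; move -60/13pq to the remainder.
  leading term pr: subtract (402/13)·f_1 from -134/13pr + 21/13qr + 333/26r^2 → 21/13qr + 36r^2 + 1608/13q + 4824/13r
  leading term qr: no divisor's leading term divides it; move 21/13qr to the remainder.
  leading term r^2: subtract (144/13)·g_3 from 36r^2 + 1608/13q + 4824/13r → -552/13q
  leading term q: no divisor's leading term divides it; move -552/13q to the remainder.
  remainder -60/13pq + 21/13qr - 552/13q ≠ 0; add g_4 = -60/13pq + 21/13qr - 552/13q to the basis.

The other S-polynomials (S(f_2,g_3), S(f_1,g_4), S(f_2,g_4), S(g_3,g_4)) all reduce to 0 modulo the current basis, so we have a Gröbner basis.
Inter-reduce: drop elements whose leading term is divisible by another's, tail-reduce, and make monic.

G = {pq - 7/20qr + 46/5q, pr + 21/13q + 333/26r, r^2 + 60/13q + 134/13r}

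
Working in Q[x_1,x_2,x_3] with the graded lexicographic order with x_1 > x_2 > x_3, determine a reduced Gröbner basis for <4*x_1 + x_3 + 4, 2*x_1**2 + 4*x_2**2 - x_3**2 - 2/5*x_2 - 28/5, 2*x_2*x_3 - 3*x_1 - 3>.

G = {x_3**3 - 8/7*x_3**2 + 33/10*x_3, x_2**2 - 7/32*x_3**2 - 1/10*x_2 + 1/4*x_3 - 9/10, x_2*x_3 + 3/8*x_3, x_1 + 1/4*x_3 + 1}

Buchberger's algorithm terminates because the ascending chain of leading-term ideals stabilizes.

f_1 = 4*x_1 + x_3 + 4, LT = x_1.
f_2 = 2*x_1**2 + 4*x_2**2 - x_3**2 - 2/5*x_2 - 28/5, LT = x_1**2.
f_3 = 2*x_2*x_3 - 3*x_1 - 3, LT = x_2*x_3.

S(f_1,f_2): lcm = x_1**2. S = 1/4*x_1*x_3 - 2*x_2**2 + 1/2*x_3**2 + x_1 + 1/5*x_2 + 14/5.
  leading term x_1*x_3: subtract (1/16*x_3)·f_1 from 1/4*x_1*x_3 - 2*x_2**2 + 1/2*x_3**2 + x_1 + 1/5*x_2 + 14/5 → -2*x_2**2 + 7/16*x_3**2 + x_1 + 1/5*x_2 - 1/4*x_3 + 14/5
  leading term x_2**2: no divisor's leading term divides it; move -2*x_2**2 to the remainder.
  leading term x_3**2: no divisor's leading term divides it; move 7/16*x_3**2 to the remainder.
  leading term x_1: subtract (1/4)·f_1 from x_1 + 1/5*x_2 - 1/4*x_3 + 14/5 → 1/5*x_2 - 1/2*x_3 + 9/5
  leading term x_2: no divisor's leading term divides it; move 1/5*x_2 to the remainder.
  leading term x_3: no divisor's leading term divides it; move -1/2*x_3 to the remainder.
  leading term 1: no divisor's leading term divides it; move 9/5 to the remainder.
  remainder -2*x_2**2 + 7/16*x_3**2 + 1/5*x_2 - 1/2*x_3 + 9/5 ≠ 0; add g_4 = -2*x_2**2 + 7/16*x_3**2 + 1/5*x_2 - 1/2*x_3 + 9/5 to the basis.

S(f_3,g_4): lcm = x_2**2*x_3. S = 7/32*x_3**3 - 3/2*x_1*x_2 + 1/10*x_2*x_3 - 1/4*x_3**2 - 3/2*x_2 + 9/10*x_3.
  leading term x_3**3: no divisor's leading term divides it; move 7/32*x_3**3 to the remainder.
  leading term x_1*x_2: subtract (-3/8*x_2)·f_1 from -3/2*x_1*x_2 + 1/10*x_2*x_3 - 1/4*x_3**2 - 3/2*x_2 + 9/10*x_3 → 19/40*x_2*x_3 - 1/4*x_3**2 + 9/10*x_3
  leading term x_2*x_3: subtract (19/80)·f_3 from 19/40*x_2*x_3 - 1/4*x_3**2 + 9/10*x_3 → -1/4*x_3**2 + 57/80*x_1 + 9/10*x_3 + 57/80
  leading term x_3**2: no divisor's leading term divides it; move -1/4*x_3**2 to the remainder.
  leading term x_1: subtract (57/320)·f_1 from 57/80*x_1 + 9/10*x_3 + 57/80 → 231/320*x_3
  leading term x_3: no divisor's leading term divides it; move 231/320*x_3 to the remainder.
  remainder 7/32*x_3**3 - 1/4*x_3**2 + 231/320*x_3 ≠ 0; add g_5 = 7/32*x_3**3 - 1/4*x_3**2 + 231/320*x_3 to the basis.

The other S-polynomials (S(f_1,f_3), S(f_2,f_3), S(f_1,g_4), S(f_2,g_4), S(f_1,g_5), S(f_2,g_5), S(f_3,g_5), S(g_4,g_5)) all reduce to 0 modulo the current basis, so we have a Gröbner basis.
Inter-reduce: drop elements whose leading term is divisible by another's, tail-reduce, and make monic.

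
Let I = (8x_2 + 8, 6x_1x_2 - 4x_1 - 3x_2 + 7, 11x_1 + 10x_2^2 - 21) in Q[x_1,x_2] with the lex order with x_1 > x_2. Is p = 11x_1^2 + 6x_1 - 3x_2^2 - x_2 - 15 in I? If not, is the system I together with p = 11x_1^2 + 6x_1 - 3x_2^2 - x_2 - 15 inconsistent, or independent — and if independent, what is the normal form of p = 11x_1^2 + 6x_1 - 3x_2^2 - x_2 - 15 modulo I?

First compute the reduced Gröbner basis of I by Buchberger's algorithm.
f_1 = 8x_2 + 8, LT = x_2.
f_2 = 6x_1x_2 - 4x_1 - 3x_2 + 7, LT = x_1x_2.
f_3 = 11x_1 + 10x_2^2 - 21, LT = x_1.

The S-polynomials (S(f_1,f_2), S(f_1,f_3), S(f_2,f_3)) all reduce to 0 modulo the current basis, so we have a Gröbner basis.
Inter-reduce: drop elements whose leading term is divisible by another's, tail-reduce, and make monic.
Reduced Gröbner basis: {x_1 - 1, x_2 + 1}.
Label its elements g_1 = x_1 - 1, g_2 = x_2 + 1.

Reduce p = 11x_1^2 + 6x_1 - 3x_2^2 - x_2 - 15 modulo G:
  leading term x_1^2: subtract (11x_1)·g_1 from 11x_1^2 + 6x_1 - 3x_2^2 - x_2 - 15 → 17x_1 - 3x_2^2 - x_2 - 15
  leading term x_1: subtract (17)·g_1 from 17x_1 - 3x_2^2 - x_2 - 15 → -3x_2^2 - x_2 + 2
  leading term x_2^2: subtract (-3x_2)·g_2 from -3x_2^2 - x_2 + 2 → 2x_2 + 2
  leading term x_2: subtract (2)·g_2 from 2x_2 + 2 → 0
  normal form = 0.
Since the normal form is 0, p ∈ I.

The remainder on division by a Gröbner basis is unique — it is the normal form.

11x_1^2 + 6x_1 - 3x_2^2 - x_2 - 15 lies in I (it reduces to 0).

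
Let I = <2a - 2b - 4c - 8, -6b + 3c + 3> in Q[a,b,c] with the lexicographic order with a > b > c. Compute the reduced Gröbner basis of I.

G = {a - 5/2c - 9/2, b - 1/2c - 1/2}

f_1 = 2a - 2b - 4c - 8, LT = a.
f_2 = -6b + 3c + 3, LT = b.

The S-polynomials (S(f_1,f_2)) all reduce to 0 modulo the current basis, so we have a Gröbner basis.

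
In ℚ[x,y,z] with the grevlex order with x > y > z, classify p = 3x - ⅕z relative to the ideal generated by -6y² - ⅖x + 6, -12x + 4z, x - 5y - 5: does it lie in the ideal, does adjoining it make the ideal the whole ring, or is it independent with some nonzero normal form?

3x - ⅕z is independent of I; its normal form modulo I is ⅘z.

First compute the reduced Gröbner basis of I by Buchberger's algorithm.
f_1 = -6y² - ⅖x + 6, LT = y².
f_2 = -12x + 4z, LT = x.
f_3 = x - 5y - 5, LT = x.

S(f_1,f_2): leading monomials are coprime, so the S-polynomial reduces to 0 (Buchberger's first criterion).
S(f_1,f_3): leading monomials are coprime, so the S-polynomial reduces to 0 (Buchberger's first criterion).
S(f_2,f_3): lcm = x. S = 5y - ⅓z + 5.
  leading term y: no divisor's leading term divides it; move 5y to the remainder.
  leading term z: no divisor's leading term divides it; move -⅓z to the remainder.
  leading term 1: no divisor's leading term divides it; move 5 to the remainder.
  remainder 5y - ⅓z + 5 ≠ 0; add h_4 = 5y - ⅓z + 5 to the basis.

S(f_1,h_4): lcm = y². S = 1/15yz + 1/15x - y - 1.
  leading term yz: subtract (1/75z)·h_4 from 1/15yz + 1/15x - y - 1 → 1/225z² + 1/15x - y - 1/15z - 1
  leading term z²: no divisor's leading term divides it; move 1/225z² to the remainder.
  leading term x: subtract (-1/180)·f_2 from 1/15x - y - 1/15z - 1 → -y - 2/45z - 1
  leading term y: subtract (-⅕)·h_4 from -y - 2/45z - 1 → -1/9z
  leading term z: no divisor's leading term divides it; move -1/9z to the remainder.
  remainder 1/225z² - 1/9z ≠ 0; add h_5 = 1/225z² - 1/9z to the basis.

S(f_2,h_4): leading monomials are coprime, so the S-polynomial reduces to 0 (Buchberger's first criterion).
S(f_3,h_4): leading monomials are coprime, so the S-polynomial reduces to 0 (Buchberger's first criterion).
S(f_1,h_5): leading monomials are coprime, so the S-polynomial reduces to 0 (Buchberger's first criterion).
S(f_2,h_5): leading monomials are coprime, so the S-polynomial reduces to 0 (Buchberger's first criterion).
S(f_3,h_5): leading monomials are coprime, so the S-polynomial reduces to 0 (Buchberger's first criterion).
S(h_4,h_5): leading monomials are coprime, so the S-polynomial reduces to 0 (Buchberger's first criterion).
Every S-polynomial of the final basis reduces to 0, so we have a Gröbner basis.
Inter-reduce: drop elements whose leading term is divisible by another's, tail-reduce, and make monic.
Reduced Gröbner basis: {z² - 25z, x - ⅓z, y - 1/15z + 1}.
Label its elements g_1 = z² - 25z, g_2 = x - ⅓z, g_3 = y - 1/15z + 1.

Reduce p = 3x - ⅕z modulo G:
  leading term x: subtract (3)·g_2 from 3x - ⅕z → ⅘z
  leading term z: no divisor's leading term divides it; move ⅘z to the remainder.
  normal form = ⅘z.
The normal form is nonzero, so p ∉ I. Since p minus its normal form lies in I, I + (p) = I + (r) where r = ⅘z; decide whether this ideal is the whole ring.
Run Buchberger on G together with r (pairs among the g_i already reduce to 0 since G is a Gröbner basis):
g_1 = z² - 25z, LT = z².
g_2 = x - ⅓z, LT = x.
g_3 = y - 1/15z + 1, LT = y.
r = ⅘z, LT = z.

S(g_1,g_2): leading monomials are coprime, so the S-polynomial reduces to 0 (Buchberger's first criterion).
S(g_1,g_3): leading monomials are coprime, so the S-polynomial reduces to 0 (Buchberger's first criterion).
S(g_1,r): lcm = z². S = -25z.
  leading term z: subtract (-125/4)·r from -25z → 0
  remainder 0.

S(g_2,g_3): leading monomials are coprime, so the S-polynomial reduces to 0 (Buchberger's first criterion).
S(g_2,r): leading monomials are coprime, so the S-polynomial reduces to 0 (Buchberger's first criterion).
S(g_3,r): leading monomials are coprime, so the S-polynomial reduces to 0 (Buchberger's first criterion).
Every S-polynomial of the final basis reduces to 0, so we have a Gröbner basis.
Inter-reduce: drop elements whose leading term is divisible by another's, tail-reduce, and make monic.
Reduced Gröbner basis: {x, y + 1, z}.
The reduced Gröbner basis of I + (p) is {x, y + 1, z} ≠ {1}, a proper ideal, so the enlarged system stays consistent: p is independent of I, with normal form ⅘z.

The remainder on division by a Gröbner basis is unique — it is the normal form.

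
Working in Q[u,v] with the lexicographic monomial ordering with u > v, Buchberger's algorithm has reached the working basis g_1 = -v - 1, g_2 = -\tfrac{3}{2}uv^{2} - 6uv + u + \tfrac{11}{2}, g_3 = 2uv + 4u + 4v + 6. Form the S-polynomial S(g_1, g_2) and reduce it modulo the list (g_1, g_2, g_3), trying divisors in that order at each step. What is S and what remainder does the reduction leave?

S(g_1, g_2) = -3uv + \tfrac{2}{3}u + \tfrac{11}{3}; remainder on division = \tfrac{11}{3}u + \tfrac{11}{3}.

lcm(LM(g_1), LM(g_2)) = uv^{2}.
S = (lcm/LT(g_1))·g_1 − (lcm/LT(g_2))·g_2 = -3uv + \tfrac{2}{3}u + \tfrac{11}{3}.
Reduce S modulo (g_1, g_2, g_3) in that order:
  leading term uv: subtract (3u)·g_1 from -3uv + \tfrac{2}{3}u + \tfrac{11}{3} → \tfrac{11}{3}u + \tfrac{11}{3}
  leading term u: no divisor's leading term divides it; move \tfrac{11}{3}u to the remainder.
  leading term 1: no divisor's leading term divides it; move \tfrac{11}{3} to the remainder.
The remainder \tfrac{11}{3}u + \tfrac{11}{3} is nonzero, so it would be added as the next basis element.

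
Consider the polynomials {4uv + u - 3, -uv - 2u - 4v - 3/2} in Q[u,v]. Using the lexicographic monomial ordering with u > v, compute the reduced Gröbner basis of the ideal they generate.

G = {u + 16/7v + 9/7, v^2 + 13/16v + 15/32}

f_1 = 4uv + u - 3, LT = uv.
f_2 = -uv - 2u - 4v - 3/2, LT = uv.

S(f_1,f_2): lcm = uv. S = -7/4u - 4v - 9/4.
  leading term u: no divisor's leading term divides it; move -7/4u to the remainder.
  leading term v: no divisor's leading term divides it; move -4v to the remainder.
  leading term 1: no divisor's leading term divides it; move -9/4 to the remainder.
  remainder -7/4u - 4v - 9/4 ≠ 0; add g_3 = -7/4u - 4v - 9/4 to the basis.

S(f_1,g_3): lcm = uv. S = 1/4u - 16/7v^2 - 9/7v - 3/4.
  leading term u: subtract (-1/7)·g_3 from 1/4u - 16/7v^2 - 9/7v - 3/4 → -16/7v^2 - 13/7v - 15/14
  leading term v^2: no divisor's leading term divides it; move -16/7v^2 to the remainder.
  leading term v: no divisor's leading term divides it; move -13/7v to the remainder.
  leading term 1: no divisor's leading term divides it; move -15/14 to the remainder.
  remainder -16/7v^2 - 13/7v - 15/14 ≠ 0; add g_4 = -16/7v^2 - 13/7v - 15/14 to the basis.

The other S-polynomials (S(f_2,g_3), S(f_1,g_4), S(f_2,g_4), S(g_3,g_4)) all reduce to 0 modulo the current basis, so we have a Gröbner basis.
Inter-reduce: drop elements whose leading term is divisible by another's, tail-reduce, and make monic.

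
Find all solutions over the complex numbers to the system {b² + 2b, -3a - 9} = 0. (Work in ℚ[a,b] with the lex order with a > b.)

Compute a lex Gröbner basis by Buchberger's algorithm.
f_1 = b² + 2b, LT = b².
f_2 = -3a - 9, LT = a.

The S-polynomials (S(f_1,f_2)) all reduce to 0 modulo the current basis, so we have a Gröbner basis.
Inter-reduce: drop elements whose leading term is divisible by another's, tail-reduce, and make monic.
Reduced Gröbner basis: {a + 3, b² + 2b}.

Since the basis is lex-ordered, b² + 2b is univariate in b. Its roots are {-2, 0}. Back-substituting each root into the other basis elements fixes the other coordinates.
  b = -2: the earlier basis element becomes a + 3 = 0, giving a = -3 — point (-3, -2).
  b = 0: the earlier basis element becomes a + 3 = 0, giving a = -3 — point (-3, 0).

{(-3, -2), (-3, 0)}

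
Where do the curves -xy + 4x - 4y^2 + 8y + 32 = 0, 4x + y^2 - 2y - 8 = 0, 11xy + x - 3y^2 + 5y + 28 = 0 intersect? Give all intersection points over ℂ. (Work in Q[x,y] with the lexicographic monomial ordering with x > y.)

Compute a lex Gröbner basis by Buchberger's algorithm.
f_1 = -xy + 4x - 4y^2 + 8y + 32, LT = xy.
f_2 = 4x + y^2 - 2y - 8, LT = x.
f_3 = 11xy + x - 3y^2 + 5y + 28, LT = xy.

S(f_1,f_2): lcm = xy. S = -4x - 1/4y^3 + 9/2y^2 - 6y - 32.
  leading term x: subtract (-1)·f_2 from -4x - 1/4y^3 + 9/2y^2 - 6y - 32 → -1/4y^3 + 11/2y^2 - 8y - 40
  leading term y^3: no divisor's leading term divides it; move -1/4y^3 to the remainder.
  leading term y^2: no divisor's leading term divides it; move 11/2y^2 to the remainder.
  leading term y: no divisor's leading term divides it; move -8y to the remainder.
  leading term 1: no divisor's leading term divides it; move -40 to the remainder.
  remainder -1/4y^3 + 11/2y^2 - 8y - 40 ≠ 0; add h_4 = -1/4y^3 + 11/2y^2 - 8y - 40 to the basis.

S(f_1,f_3): lcm = xy. S = -45/11x + 47/11y^2 - 93/11y - 380/11.
  leading term x: subtract (-45/44)·f_2 from -45/11x + 47/11y^2 - 93/11y - 380/11 → 233/44y^2 - 21/2y - 470/11
  leading term y^2: no divisor's leading term divides it; move 233/44y^2 to the remainder.
  leading term y: no divisor's leading term divides it; move -21/2y to the remainder.
  leading term 1: no divisor's leading term divides it; move -470/11 to the remainder.
  remainder 233/44y^2 - 21/2y - 470/11 ≠ 0; add h_5 = 233/44y^2 - 21/2y - 470/11 to the basis.

S(f_2,f_3): lcm = xy. S = -1/11x + 1/4y^3 - 5/22y^2 - 27/11y - 28/11.
  leading term x: subtract (-1/44)·f_2 from -1/11x + 1/4y^3 - 5/22y^2 - 27/11y - 28/11 → 1/4y^3 - 9/44y^2 - 5/2y - 30/11
  leading term y^3: subtract (-1)·h_4 from 1/4y^3 - 9/44y^2 - 5/2y - 30/11 → 233/44y^2 - 21/2y - 470/11
  leading term y^2: subtract (1)·h_5 from 233/44y^2 - 21/2y - 470/11 → 0
  remainder 0.

S(f_1,h_4): lcm = xy^3. S = 18xy^2 - 32xy - 160x + 4y^4 - 8y^3 - 32y^2.
  leading term xy^2: subtract (-18y)·f_1 from 18xy^2 - 32xy - 160x + 4y^4 - 8y^3 - 32y^2 → 40xy - 160x + 4y^4 - 80y^3 + 112y^2 + 576y
  leading term xy: subtract (-40)·f_1 from 40xy - 160x + 4y^4 - 80y^3 + 112y^2 + 576y → 4y^4 - 80y^3 - 48y^2 + 896y + 1280
  leading term y^4: subtract (-16y)·h_4 from 4y^4 - 80y^3 - 48y^2 + 896y + 1280 → 8y^3 - 176y^2 + 256y + 1280
  leading term y^3: subtract (-32)·h_4 from 8y^3 - 176y^2 + 256y + 1280 → 0
  remainder 0.

S(f_2,h_4): leading monomials are coprime, so the S-polynomial reduces to 0 (Buchberger's first criterion).
S(f_3,h_4): lcm = xy^3. S = 243/11xy^2 - 32xy - 160x - 3/11y^4 + 5/11y^3 + 28/11y^2.
  leading term xy^2: subtract (-243/11y)·f_1 from 243/11xy^2 - 32xy - 160x - 3/11y^4 + 5/11y^3 + 28/11y^2 → 620/11xy - 160x - 3/11y^4 - 967/11y^3 + 1972/11y^2 + 7776/11y
  leading term xy: subtract (-620/11)·f_1 from 620/11xy - 160x - 3/11y^4 - 967/11y^3 + 1972/11y^2 + 7776/11y → 720/11x - 3/11y^4 - 967/11y^3 - 508/11y^2 + 12736/11y + 19840/11
  leading term x: subtract (180/11)·f_2 from 720/11x - 3/11y^4 - 967/11y^3 - 508/11y^2 + 12736/11y + 19840/11 → -3/11y^4 - 967/11y^3 - 688/11y^2 + 13096/11y + 21280/11
  leading term y^4: subtract (12/11y)·h_4 from -3/11y^4 - 967/11y^3 - 688/11y^2 + 13096/11y + 21280/11 → -1033/11y^3 - 592/11y^2 + 13576/11y + 21280/11
  leading term y^3: subtract (4132/11)·h_4 from -1033/11y^3 - 592/11y^2 + 13576/11y + 21280/11 → -23318/11y^2 + 46632/11y + 16960
  leading term y^2: subtract (-93272/233)·h_5 from -23318/11y^2 + 46632/11y + 16960 → 92340/2563y - 369360/2563
  leading term y: no divisor's leading term divides it; move 92340/2563y to the remainder.
  leading term 1: no divisor's leading term divides it; move -369360/2563 to the remainder.
  remainder 92340/2563y - 369360/2563 ≠ 0; add h_6 = 92340/2563y - 369360/2563 to the basis.

S(f_1,h_5): lcm = xy^2. S = -470/233xy + 1880/233x + 4y^3 - 8y^2 - 32y.
  leading term xy: subtract (470/233)·f_1 from -470/233xy + 1880/233x + 4y^3 - 8y^2 - 32y → 4y^3 + 16/233y^2 - 11216/233y - 15040/233
  leading term y^3: subtract (-16)·h_4 from 4y^3 + 16/233y^2 - 11216/233y - 15040/233 → 20520/233y^2 - 41040/233y - 164160/233
  leading term y^2: subtract (902880/54289)·h_5 from 20520/233y^2 - 41040/233y - 164160/233 → -82080/54289y + 328320/54289
  leading term y: subtract (-88/2097)·h_6 from -82080/54289y + 328320/54289 → 0
  remainder 0.

S(f_2,h_5): leading monomials are coprime, so the S-polynomial reduces to 0 (Buchberger's first criterion).
S(f_3,h_5): lcm = xy^2. S = 5315/2563xy + 1880/233x - 3/11y^3 + 5/11y^2 + 28/11y.
  leading term xy: subtract (-5315/2563)·f_1 from 5315/2563xy + 1880/233x - 3/11y^3 + 5/11y^2 + 28/11y → 180/11x - 3/11y^3 - 20095/2563y^2 + 49044/2563y + 170080/2563
  leading term x: subtract (45/11)·f_2 from 180/11x - 3/11y^3 - 20095/2563y^2 + 49044/2563y + 170080/2563 → -3/11y^3 - 2780/233y^2 + 70014/2563y + 253960/2563
  leading term y^3: subtract (12/11)·h_4 from -3/11y^3 - 2780/233y^2 + 70014/2563y + 253960/2563 → -4178/233y^2 + 92382/2563y + 365800/2563
  leading term y^2: subtract (-183832/54289)·h_5 from -4178/233y^2 + 92382/2563y + 365800/2563 → 292410/597179y - 1169640/597179
  leading term y: subtract (19/1398)·h_6 from 292410/597179y - 1169640/597179 → 0
  remainder 0.

S(h_4,h_5): lcm = y^3. S = -4664/233y^2 + 9336/233y + 160.
  leading term y^2: subtract (-205216/54289)·h_5 from -4664/233y^2 + 9336/233y + 160 → 20520/54289y - 82080/54289
  leading term y: subtract (22/2097)·h_6 from 20520/54289y - 82080/54289 → 0
  remainder 0.

S(f_1,h_6): lcm = xy. S = 4y^2 - 8y - 32.
  leading term y^2: subtract (176/233)·h_5 from 4y^2 - 8y - 32 → -16/233y + 64/233
  leading term y: subtract (-44/23085)·h_6 from -16/233y + 64/233 → 0
  remainder 0.

S(f_2,h_6): leading monomials are coprime, so the S-polynomial reduces to 0 (Buchberger's first criterion).
S(f_3,h_6): lcm = xy. S = 45/11x - 3/11y^2 + 5/11y + 28/11.
  leading term x: subtract (45/44)·f_2 from 45/11x - 3/11y^2 + 5/11y + 28/11 → -57/44y^2 + 5/2y + 118/11
  leading term y^2: subtract (-57/233)·h_5 from -57/44y^2 + 5/2y + 118/11 → -16/233y + 64/233
  leading term y: subtract (-44/23085)·h_6 from -16/233y + 64/233 → 0
  remainder 0.

S(h_4,h_6): lcm = y^3. S = -18y^2 + 32y + 160.
  leading term y^2: subtract (-792/233)·h_5 from -18y^2 + 32y + 160 → -860/233y + 3440/233
  leading term y: subtract (-473/4617)·h_6 from -860/233y + 3440/233 → 0
  remainder 0.

S(h_5,h_6): lcm = y^2. S = 470/233y - 1880/233.
  leading term y: subtract (517/9234)·h_6 from 470/233y - 1880/233 → 0
  remainder 0.

Every S-polynomial of the final basis reduces to 0, so we have a Gröbner basis.
Inter-reduce: drop elements whose leading term is divisible by another's, tail-reduce, and make monic.
Reduced Gröbner basis: {x, y - 4}.

Elimination: the polynomial y - 4 lies in the elimination ideal for y, so y ∈ {4}. For each such y, the remaining basis elements (now univariate) give the rest of the solution.
  y = 4: the earlier basis element becomes x = 0, giving x = 0 — point (0, 4).
Check: every point annihilates each of the original generators.

{(0, 4)}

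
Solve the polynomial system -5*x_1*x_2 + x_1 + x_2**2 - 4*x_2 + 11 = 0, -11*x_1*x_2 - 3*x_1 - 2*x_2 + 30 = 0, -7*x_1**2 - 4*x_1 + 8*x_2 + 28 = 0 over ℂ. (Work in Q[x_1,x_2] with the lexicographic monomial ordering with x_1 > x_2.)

Compute a lex Gröbner basis by Buchberger's algorithm.
f_1 = -5*x_1*x_2 + x_1 + x_2**2 - 4*x_2 + 11, LT = x_1*x_2.
f_2 = -11*x_1*x_2 - 3*x_1 - 2*x_2 + 30, LT = x_1*x_2.
f_3 = -7*x_1**2 - 4*x_1 + 8*x_2 + 28, LT = x_1**2.

S(f_1,f_2): lcm = x_1*x_2. S = -26/55*x_1 - 1/5*x_2**2 + 34/55*x_2 + 29/55.
  leading term x_1: no divisor's leading term divides it; move -26/55*x_1 to the remainder.
  leading term x_2**2: no divisor's leading term divides it; move -1/5*x_2**2 to the remainder.
  leading term x_2: no divisor's leading term divides it; move 34/55*x_2 to the remainder.
  leading term 1: no divisor's leading term divides it; move 29/55 to the remainder.
  remainder -26/55*x_1 - 1/5*x_2**2 + 34/55*x_2 + 29/55 ≠ 0; add h_4 = -26/55*x_1 - 1/5*x_2**2 + 34/55*x_2 + 29/55 to the basis.

S(f_1,f_3): lcm = x_1**2*x_2. S = -1/5*x_1**2 - 1/5*x_1*x_2**2 + 8/35*x_1*x_2 - 11/5*x_1 + 8/7*x_2**2 + 4*x_2.
  leading term x_1**2: subtract (1/35)·f_3 from -1/5*x_1**2 - 1/5*x_1*x_2**2 + 8/35*x_1*x_2 - 11/5*x_1 + 8/7*x_2**2 + 4*x_2 → -1/5*x_1*x_2**2 + 8/35*x_1*x_2 - 73/35*x_1 + 8/7*x_2**2 + 132/35*x_2 - 4/5
  leading term x_1*x_2**2: subtract (1/25*x_2)·f_1 from -1/5*x_1*x_2**2 + 8/35*x_1*x_2 - 73/35*x_1 + 8/7*x_2**2 + 132/35*x_2 - 4/5 → 33/175*x_1*x_2 - 73/35*x_1 - 1/25*x_2**3 + 228/175*x_2**2 + 583/175*x_2 - 4/5
  leading term x_1*x_2: subtract (-33/875)·f_1 from 33/175*x_1*x_2 - 73/35*x_1 - 1/25*x_2**3 + 228/175*x_2**2 + 583/175*x_2 - 4/5 → -256/125*x_1 - 1/25*x_2**3 + 1173/875*x_2**2 + 2783/875*x_2 - 337/875
  leading term x_1: subtract (1408/325)·h_4 from -256/125*x_1 - 1/25*x_2**3 + 1173/875*x_2**2 + 2783/875*x_2 - 337/875 → -1/25*x_2**3 + 5021/2275*x_2**2 + 1143/2275*x_2 - 6073/2275
  leading term x_2**3: no divisor's leading term divides it; move -1/25*x_2**3 to the remainder.
  leading term x_2**2: no divisor's leading term divides it; move 5021/2275*x_2**2 to the remainder.
  leading term x_2: no divisor's leading term divides it; move 1143/2275*x_2 to the remainder.
  leading term 1: no divisor's leading term divides it; move -6073/2275 to the remainder.
  remainder -1/25*x_2**3 + 5021/2275*x_2**2 + 1143/2275*x_2 - 6073/2275 ≠ 0; add h_5 = -1/25*x_2**3 + 5021/2275*x_2**2 + 1143/2275*x_2 - 6073/2275 to the basis.

S(f_2,f_3): lcm = x_1**2*x_2. S = 3/11*x_1**2 - 30/77*x_1*x_2 - 30/11*x_1 + 8/7*x_2**2 + 4*x_2.
  leading term x_1**2: subtract (-3/77)·f_3 from 3/11*x_1**2 - 30/77*x_1*x_2 - 30/11*x_1 + 8/7*x_2**2 + 4*x_2 → -30/77*x_1*x_2 - 222/77*x_1 + 8/7*x_2**2 + 332/77*x_2 + 12/11
  leading term x_1*x_2: subtract (6/77)·f_1 from -30/77*x_1*x_2 - 222/77*x_1 + 8/7*x_2**2 + 332/77*x_2 + 12/11 → -228/77*x_1 + 82/77*x_2**2 + 356/77*x_2 + 18/77
  leading term x_1: subtract (570/91)·h_4 from -228/77*x_1 + 82/77*x_2**2 + 356/77*x_2 + 18/77 → 2320/1001*x_2**2 + 752/1001*x_2 - 3072/1001
  leading term x_2**2: no divisor's leading term divides it; move 2320/1001*x_2**2 to the remainder.
  leading term x_2: no divisor's leading term divides it; move 752/1001*x_2 to the remainder.
  leading term 1: no divisor's leading term divides it; move -3072/1001 to the remainder.
  remainder 2320/1001*x_2**2 + 752/1001*x_2 - 3072/1001 ≠ 0; add h_6 = 2320/1001*x_2**2 + 752/1001*x_2 - 3072/1001 to the basis.

S(f_1,h_4): lcm = x_1*x_2. S = -1/5*x_1 - 11/26*x_2**3 + 72/65*x_2**2 + 249/130*x_2 - 11/5.
  leading term x_1: subtract (11/26)·h_4 from -1/5*x_1 - 11/26*x_2**3 + 72/65*x_2**2 + 249/130*x_2 - 11/5 → -11/26*x_2**3 + 31/26*x_2**2 + 43/26*x_2 - 63/26
  leading term x_2**3: subtract (275/26)·h_5 from -11/26*x_2**3 + 31/26*x_2**2 + 43/26*x_2 - 63/26 → -26205/1183*x_2**2 - 4330/1183*x_2 + 30535/1183
  leading term x_2**2: subtract (-57651/6032)·h_6 from -26205/1183*x_2**2 - 4330/1183*x_2 + 30535/1183 → 1327/377*x_2 - 1327/377
  leading term x_2: no divisor's leading term divides it; move 1327/377*x_2 to the remainder.
  leading term 1: no divisor's leading term divides it; move -1327/377 to the remainder.
  remainder 1327/377*x_2 - 1327/377 ≠ 0; add h_7 = 1327/377*x_2 - 1327/377 to the basis.

The other S-polynomials (S(f_2,h_4), S(f_3,h_4), S(f_1,h_5), S(f_2,h_5), S(f_3,h_5), S(h_4,h_5), S(f_1,h_6), S(f_2,h_6), S(f_3,h_6), S(h_4,h_6), S(h_5,h_6), S(f_1,h_7), S(f_2,h_7), S(f_3,h_7), S(h_4,h_7), S(h_5,h_7), S(h_6,h_7)) all reduce to 0 modulo the current basis, so we have a Gröbner basis.
Inter-reduce: drop elements whose leading term is divisible by another's, tail-reduce, and make monic.
Reduced Gröbner basis: {x_1 - 2, x_2 - 1}.

A lex Gröbner basis eliminates variables successively. Here x_2 - 1 depends only on x_2, with roots {1}; lifting each root through the earlier basis elements recovers the full solutions.
  x_2 = 1: the earlier basis element becomes x_1 - 2 = 0, giving x_1 = 2 — point (2, 1).
Each listed point satisfies every original equation (direct substitution).
A lex Gröbner basis triangularizes the system, enabling back-substitution.

{(2, 1)}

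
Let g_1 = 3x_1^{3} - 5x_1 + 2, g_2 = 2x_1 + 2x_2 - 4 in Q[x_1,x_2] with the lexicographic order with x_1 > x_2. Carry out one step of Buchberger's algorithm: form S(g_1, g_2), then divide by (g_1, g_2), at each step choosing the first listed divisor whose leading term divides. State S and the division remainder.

S(g_1, g_2) = -x_1^{2}x_2 + 2x_1^{2} - \tfrac{5}{3}x_1 + \tfrac{2}{3}; remainder on division = -x_2^{3} + 6x_2^{2} - \tfrac{31}{3}x_2 + \tfrac{16}{3}.

lcm(LM(g_1), LM(g_2)) = x_1^{3}.
S = (lcm/LT(g_1))·g_1 − (lcm/LT(g_2))·g_2 = -x_1^{2}x_2 + 2x_1^{2} - \tfrac{5}{3}x_1 + \tfrac{2}{3}.
Reduce S modulo (g_1, g_2) in that order:
  leading term x_1^{2}x_2: subtract (-\tfrac{1}{2}x_1x_2)·g_2 from -x_1^{2}x_2 + 2x_1^{2} - \tfrac{5}{3}x_1 + \tfrac{2}{3} → 2x_1^{2} + x_1x_2^{2} - 2x_1x_2 - \tfrac{5}{3}x_1 + \tfrac{2}{3}
  leading term x_1^{2}: subtract (x_1)·g_2 from 2x_1^{2} + x_1x_2^{2} - 2x_1x_2 - \tfrac{5}{3}x_1 + \tfrac{2}{3} → x_1x_2^{2} - 4x_1x_2 + \tfrac{7}{3}x_1 + \tfrac{2}{3}
  leading term x_1x_2^{2}: subtract (\tfrac{1}{2}x_2^{2})·g_2 from x_1x_2^{2} - 4x_1x_2 + \tfrac{7}{3}x_1 + \tfrac{2}{3} → -4x_1x_2 + \tfrac{7}{3}x_1 - x_2^{3} + 2x_2^{2} + \tfrac{2}{3}
  leading term x_1x_2: subtract (-2x_2)·g_2 from -4x_1x_2 + \tfrac{7}{3}x_1 - x_2^{3} + 2x_2^{2} + \tfrac{2}{3} → \tfrac{7}{3}x_1 - x_2^{3} + 6x_2^{2} - 8x_2 + \tfrac{2}{3}
  leading term x_1: subtract (\tfrac{7}{6})·g_2 from \tfrac{7}{3}x_1 - x_2^{3} + 6x_2^{2} - 8x_2 + \tfrac{2}{3} → -x_2^{3} + 6x_2^{2} - \tfrac{31}{3}x_2 + \tfrac{16}{3}
  leading term x_2^{3}: no divisor's leading term divides it; move -x_2^{3} to the remainder.
  leading term x_2^{2}: no divisor's leading term divides it; move 6x_2^{2} to the remainder.
  leading term x_2: no divisor's leading term divides it; move -\tfrac{31}{3}x_2 to the remainder.
  leading term 1: no divisor's leading term divides it; move \tfrac{16}{3} to the remainder.
The remainder -x_2^{3} + 6x_2^{2} - \tfrac{31}{3}x_2 + \tfrac{16}{3} is nonzero, so it would be added as the next basis element.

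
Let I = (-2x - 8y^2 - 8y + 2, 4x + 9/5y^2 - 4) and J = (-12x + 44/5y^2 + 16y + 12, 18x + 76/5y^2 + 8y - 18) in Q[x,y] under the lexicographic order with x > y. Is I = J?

Since reduced Gröbner bases are canonical representatives of ideals under a given ordering, it suffices to compute and compare them.
Buchberger on the first generating set:
f_1 = -2x - 8y^2 - 8y + 2, LT = x.
f_2 = 4x + 9/5y^2 - 4, LT = x.

S(f_1,f_2): lcm = x. S = 71/20y^2 + 4y.
  leading term y^2: no divisor's leading term divides it; move 71/20y^2 to the remainder.
  leading term y: no divisor's leading term divides it; move 4y to the remainder.
  remainder 71/20y^2 + 4y ≠ 0; add g_3 = 71/20y^2 + 4y to the basis.

The other S-polynomials (S(f_1,g_3), S(f_2,g_3)) all reduce to 0 modulo the current basis, so we have a Gröbner basis.
Inter-reduce: drop elements whose leading term is divisible by another's, tail-reduce, and make monic.
Reduced Gröbner basis: {x - 36/71y - 1, y^2 + 80/71y}.

Buchberger on the second generating set:
h_1 = -12x + 44/5y^2 + 16y + 12, LT = x.
h_2 = 18x + 76/5y^2 + 8y - 18, LT = x.

S(h_1,h_2): lcm = x. S = -71/45y^2 - 16/9y.
  leading term y^2: no divisor's leading term divides it; move -71/45y^2 to the remainder.
  leading term y: no divisor's leading term divides it; move -16/9y to the remainder.
  remainder -71/45y^2 - 16/9y ≠ 0; add k_3 = -71/45y^2 - 16/9y to the basis.

The other S-polynomials (S(h_1,k_3), S(h_2,k_3)) all reduce to 0 modulo the current basis, so we have a Gröbner basis.
Inter-reduce: drop elements whose leading term is divisible by another's, tail-reduce, and make monic.
Reduced Gröbner basis: {x - 36/71y - 1, y^2 + 80/71y}.

Same reduced basis, so the two generating sets span the same ideal.

Yes, the ideals are equal.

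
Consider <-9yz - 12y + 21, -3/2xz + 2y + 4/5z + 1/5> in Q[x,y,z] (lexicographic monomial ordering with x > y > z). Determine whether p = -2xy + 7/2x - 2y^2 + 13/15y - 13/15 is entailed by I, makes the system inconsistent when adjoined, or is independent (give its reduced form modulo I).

First compute the reduced Gröbner basis of I by Buchberger's algorithm.
f_1 = -9yz - 12y + 21, LT = yz.
f_2 = -3/2xz + 2y + 4/5z + 1/5, LT = xz.

S(f_1,f_2): lcm = xyz. S = 4/3xy - 7/3x + 4/3y^2 + 8/15yz + 2/15y.
  leading term xy: no divisor's leading term divides it; move 4/3xy to the remainder.
  leading term x: no divisor's leading term divides it; move -7/3x to the remainder.
  leading term y^2: no divisor's leading term divides it; move 4/3y^2 to the remainder.
  leading term yz: subtract (-8/135)·f_1 from 8/15yz + 2/15y → -26/45y + 56/45
  leading term y: no divisor's leading term divides it; move -26/45y to the remainder.
  leading term 1: no divisor's leading term divides it; move 56/45 to the remainder.
  remainder 4/3xy - 7/3x + 4/3y^2 - 26/45y + 56/45 ≠ 0; add h_3 = 4/3xy - 7/3x + 4/3y^2 - 26/45y + 56/45 to the basis.

The other S-polynomials (S(f_1,h_3), S(f_2,h_3)) all reduce to 0 modulo the current basis, so we have a Gröbner basis.
Inter-reduce: drop elements whose leading term is divisible by another's, tail-reduce, and make monic.
Reduced Gröbner basis: {xy - 7/4x + y^2 - 13/30y + 14/15, xz - 4/3y - 8/15z - 2/15, yz + 4/3y - 7/3}.
Label its elements g_1 = xy - 7/4x + y^2 - 13/30y + 14/15, g_2 = xz - 4/3y - 8/15z - 2/15, g_3 = yz + 4/3y - 7/3.

Reduce p = -2xy + 7/2x - 2y^2 + 13/15y - 13/15 modulo G:
  leading term xy: subtract (-2)·g_1 from -2xy + 7/2x - 2y^2 + 13/15y - 13/15 → 1
  leading term 1: no divisor's leading term divides it; move 1 to the remainder.
  normal form = 1.
The normal form is nonzero, so p ∉ I. Since p minus its normal form lies in I, I + (p) = I + (r) where r = 1; decide whether this ideal is the whole ring.
Here r = 1 is a nonzero constant, hence a unit: 1 ∈ I + (p), the Gröbner basis of I + (p) is {1}, and the enlarged system has no common solution — adjoining p is inconsistent.

Adjoining -2xy + 7/2x - 2y^2 + 13/15y - 13/15 makes the ideal the whole ring: the system is inconsistent.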